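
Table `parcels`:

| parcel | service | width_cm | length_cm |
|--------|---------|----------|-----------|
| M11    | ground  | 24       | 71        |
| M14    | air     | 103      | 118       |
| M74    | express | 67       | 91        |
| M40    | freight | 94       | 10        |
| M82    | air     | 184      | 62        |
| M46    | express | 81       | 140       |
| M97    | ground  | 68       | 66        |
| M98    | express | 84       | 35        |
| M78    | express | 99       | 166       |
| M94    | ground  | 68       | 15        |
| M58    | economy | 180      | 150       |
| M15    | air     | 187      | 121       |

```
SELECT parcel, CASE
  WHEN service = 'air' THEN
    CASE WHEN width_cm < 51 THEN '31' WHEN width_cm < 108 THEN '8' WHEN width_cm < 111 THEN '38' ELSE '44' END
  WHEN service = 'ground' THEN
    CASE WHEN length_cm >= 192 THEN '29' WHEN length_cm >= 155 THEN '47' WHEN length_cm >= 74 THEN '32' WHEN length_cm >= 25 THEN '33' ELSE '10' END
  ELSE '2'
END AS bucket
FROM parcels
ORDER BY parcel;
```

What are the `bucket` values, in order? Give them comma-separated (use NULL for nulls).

33, 8, 44, 2, 2, 2, 2, 2, 44, 10, 33, 2

parcel=M11: service='ground' → inner[length_cm >= 25] → 33
parcel=M14: service='air' → inner[width_cm < 108] → 8
parcel=M15: service='air' → inner[ELSE] → 44
parcel=M40: service='freight' → outer ELSE → 2
parcel=M46: service='express' → outer ELSE → 2
parcel=M58: service='economy' → outer ELSE → 2
parcel=M74: service='express' → outer ELSE → 2
parcel=M78: service='express' → outer ELSE → 2
parcel=M82: service='air' → inner[ELSE] → 44
parcel=M94: service='ground' → inner[ELSE] → 10
parcel=M97: service='ground' → inner[length_cm >= 25] → 33
parcel=M98: service='express' → outer ELSE → 2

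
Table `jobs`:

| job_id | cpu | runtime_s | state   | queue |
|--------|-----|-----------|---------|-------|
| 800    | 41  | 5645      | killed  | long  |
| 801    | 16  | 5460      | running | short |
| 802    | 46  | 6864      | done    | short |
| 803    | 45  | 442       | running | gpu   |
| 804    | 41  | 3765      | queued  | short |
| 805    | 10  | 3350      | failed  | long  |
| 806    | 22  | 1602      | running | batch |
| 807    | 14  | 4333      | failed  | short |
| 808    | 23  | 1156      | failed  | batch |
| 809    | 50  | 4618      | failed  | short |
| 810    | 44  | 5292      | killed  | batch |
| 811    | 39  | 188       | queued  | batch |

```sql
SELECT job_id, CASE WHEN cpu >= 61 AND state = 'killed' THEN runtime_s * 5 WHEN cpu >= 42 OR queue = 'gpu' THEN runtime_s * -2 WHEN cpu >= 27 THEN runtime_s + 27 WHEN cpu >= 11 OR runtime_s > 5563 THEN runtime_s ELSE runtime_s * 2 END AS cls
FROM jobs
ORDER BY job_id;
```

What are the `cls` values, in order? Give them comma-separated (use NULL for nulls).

5672, 5460, -13728, -884, 3792, 6700, 1602, 4333, 1156, -9236, -10584, 215

job_id=800: cpu >= 27 → 5672
job_id=801: cpu >= 11 OR runtime_s > 5563 → 5460
job_id=802: cpu >= 42 OR queue = 'gpu' → -13728
job_id=803: cpu >= 42 OR queue = 'gpu' → -884
job_id=804: cpu >= 27 → 3792
job_id=805: ELSE → 6700
job_id=806: cpu >= 11 OR runtime_s > 5563 → 1602
job_id=807: cpu >= 11 OR runtime_s > 5563 → 4333
job_id=808: cpu >= 11 OR runtime_s > 5563 → 1156
job_id=809: cpu >= 42 OR queue = 'gpu' → -9236
job_id=810: cpu >= 42 OR queue = 'gpu' → -10584
job_id=811: cpu >= 27 → 215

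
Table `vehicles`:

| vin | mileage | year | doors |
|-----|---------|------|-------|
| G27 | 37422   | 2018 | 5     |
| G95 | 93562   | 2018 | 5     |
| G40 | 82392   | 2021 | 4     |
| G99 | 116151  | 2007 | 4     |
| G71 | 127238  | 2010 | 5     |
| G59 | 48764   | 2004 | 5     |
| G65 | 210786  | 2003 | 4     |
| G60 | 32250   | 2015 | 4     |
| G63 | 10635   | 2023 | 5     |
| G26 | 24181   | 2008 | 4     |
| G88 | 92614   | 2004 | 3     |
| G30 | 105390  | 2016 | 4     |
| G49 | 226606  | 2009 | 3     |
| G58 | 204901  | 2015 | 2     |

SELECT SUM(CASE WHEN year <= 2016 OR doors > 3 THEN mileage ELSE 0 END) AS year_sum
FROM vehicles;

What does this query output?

vin=G27: ✓ → 37422
vin=G95: ✓ → 93562
vin=G40: ✓ → 82392
vin=G99: ✓ → 116151
vin=G71: ✓ → 127238
vin=G59: ✓ → 48764
vin=G65: ✓ → 210786
vin=G60: ✓ → 32250
vin=G63: ✓ → 10635
vin=G26: ✓ → 24181
vin=G88: ✓ → 92614
vin=G30: ✓ → 105390
vin=G49: ✓ → 226606
vin=G58: ✓ → 204901
year_sum = 37422 + 93562 + 82392 + 116151 + 127238 + 48764 + 210786 + 32250 + 10635 + 24181 + 92614 + 105390 + 226606 + 204901 = 1412892

1412892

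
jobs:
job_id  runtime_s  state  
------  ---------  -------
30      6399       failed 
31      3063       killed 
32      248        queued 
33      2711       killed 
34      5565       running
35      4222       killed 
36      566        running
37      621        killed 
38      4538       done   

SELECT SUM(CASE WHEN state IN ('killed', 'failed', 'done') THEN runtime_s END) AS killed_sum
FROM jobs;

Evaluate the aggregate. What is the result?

job_id=30: ✓ → 6399
job_id=31: ✓ → 3063
job_id=32: ✗
job_id=33: ✓ → 2711
job_id=34: ✗
job_id=35: ✓ → 4222
job_id=36: ✗
job_id=37: ✓ → 621
job_id=38: ✓ → 4538
killed_sum = 6399 + 3063 + 2711 + 4222 + 621 + 4538 = 21554

21554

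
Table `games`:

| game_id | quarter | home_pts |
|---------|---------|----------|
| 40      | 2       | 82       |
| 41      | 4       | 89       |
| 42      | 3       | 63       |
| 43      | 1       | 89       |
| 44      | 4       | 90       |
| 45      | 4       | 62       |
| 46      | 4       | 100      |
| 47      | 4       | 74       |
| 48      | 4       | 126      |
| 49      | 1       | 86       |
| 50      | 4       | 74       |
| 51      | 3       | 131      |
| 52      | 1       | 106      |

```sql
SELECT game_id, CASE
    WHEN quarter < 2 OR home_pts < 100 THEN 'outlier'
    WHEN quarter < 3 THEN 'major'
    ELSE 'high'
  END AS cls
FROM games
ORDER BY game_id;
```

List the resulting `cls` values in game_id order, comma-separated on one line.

outlier, outlier, outlier, outlier, outlier, outlier, high, outlier, high, outlier, outlier, high, outlier

game_id=40: quarter < 2 OR home_pts < 100 → outlier
game_id=41: quarter < 2 OR home_pts < 100 → outlier
game_id=42: quarter < 2 OR home_pts < 100 → outlier
game_id=43: quarter < 2 OR home_pts < 100 → outlier
game_id=44: quarter < 2 OR home_pts < 100 → outlier
game_id=45: quarter < 2 OR home_pts < 100 → outlier
game_id=46: ELSE → high
game_id=47: quarter < 2 OR home_pts < 100 → outlier
game_id=48: ELSE → high
game_id=49: quarter < 2 OR home_pts < 100 → outlier
game_id=50: quarter < 2 OR home_pts < 100 → outlier
game_id=51: ELSE → high
game_id=52: quarter < 2 OR home_pts < 100 → outlier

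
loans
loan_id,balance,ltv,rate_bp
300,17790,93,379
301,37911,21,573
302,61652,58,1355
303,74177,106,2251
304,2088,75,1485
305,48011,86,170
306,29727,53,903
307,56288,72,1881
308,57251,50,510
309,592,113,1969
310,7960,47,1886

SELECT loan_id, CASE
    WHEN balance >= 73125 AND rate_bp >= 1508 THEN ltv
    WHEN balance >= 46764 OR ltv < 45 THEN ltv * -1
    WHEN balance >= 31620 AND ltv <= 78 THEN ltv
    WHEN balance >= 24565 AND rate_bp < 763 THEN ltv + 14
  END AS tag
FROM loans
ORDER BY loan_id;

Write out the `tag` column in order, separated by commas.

loan_id=300: (no match → NULL) → NULL
loan_id=301: balance >= 46764 OR ltv < 45 → -21
loan_id=302: balance >= 46764 OR ltv < 45 → -58
loan_id=303: balance >= 73125 AND rate_bp >= 1508 → 106
loan_id=304: (no match → NULL) → NULL
loan_id=305: balance >= 46764 OR ltv < 45 → -86
loan_id=306: (no match → NULL) → NULL
loan_id=307: balance >= 46764 OR ltv < 45 → -72
loan_id=308: balance >= 46764 OR ltv < 45 → -50
loan_id=309: (no match → NULL) → NULL
loan_id=310: (no match → NULL) → NULL

NULL, -21, -58, 106, NULL, -86, NULL, -72, -50, NULL, NULL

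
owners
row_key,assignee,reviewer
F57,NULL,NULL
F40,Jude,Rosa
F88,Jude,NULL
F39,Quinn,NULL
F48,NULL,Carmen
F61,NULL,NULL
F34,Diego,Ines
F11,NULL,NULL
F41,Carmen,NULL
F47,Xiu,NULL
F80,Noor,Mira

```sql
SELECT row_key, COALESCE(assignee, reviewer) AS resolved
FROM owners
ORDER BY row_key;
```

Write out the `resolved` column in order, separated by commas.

row_key=F11: assignee=NULL, reviewer=NULL (all NULL) → NULL
row_key=F34: assignee=Diego → Diego
row_key=F39: assignee=Quinn → Quinn
row_key=F40: assignee=Jude → Jude
row_key=F41: assignee=Carmen → Carmen
row_key=F47: assignee=Xiu → Xiu
row_key=F48: assignee=NULL, reviewer=Carmen → Carmen
row_key=F57: assignee=NULL, reviewer=NULL (all NULL) → NULL
row_key=F61: assignee=NULL, reviewer=NULL (all NULL) → NULL
row_key=F80: assignee=Noor → Noor
row_key=F88: assignee=Jude → Jude

NULL, Diego, Quinn, Jude, Carmen, Xiu, Carmen, NULL, NULL, Noor, Jude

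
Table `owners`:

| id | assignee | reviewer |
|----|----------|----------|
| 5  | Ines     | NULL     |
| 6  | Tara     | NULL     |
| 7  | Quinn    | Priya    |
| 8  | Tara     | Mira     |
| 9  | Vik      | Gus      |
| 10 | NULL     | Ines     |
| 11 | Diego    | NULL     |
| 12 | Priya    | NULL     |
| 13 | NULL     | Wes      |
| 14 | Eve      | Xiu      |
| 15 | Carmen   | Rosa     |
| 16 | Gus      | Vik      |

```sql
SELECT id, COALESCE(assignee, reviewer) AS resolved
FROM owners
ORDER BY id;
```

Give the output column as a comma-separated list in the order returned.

id=5: assignee=Ines → Ines
id=6: assignee=Tara → Tara
id=7: assignee=Quinn → Quinn
id=8: assignee=Tara → Tara
id=9: assignee=Vik → Vik
id=10: assignee=NULL, reviewer=Ines → Ines
id=11: assignee=Diego → Diego
id=12: assignee=Priya → Priya
id=13: assignee=NULL, reviewer=Wes → Wes
id=14: assignee=Eve → Eve
id=15: assignee=Carmen → Carmen
id=16: assignee=Gus → Gus

Ines, Tara, Quinn, Tara, Vik, Ines, Diego, Priya, Wes, Eve, Carmen, Gus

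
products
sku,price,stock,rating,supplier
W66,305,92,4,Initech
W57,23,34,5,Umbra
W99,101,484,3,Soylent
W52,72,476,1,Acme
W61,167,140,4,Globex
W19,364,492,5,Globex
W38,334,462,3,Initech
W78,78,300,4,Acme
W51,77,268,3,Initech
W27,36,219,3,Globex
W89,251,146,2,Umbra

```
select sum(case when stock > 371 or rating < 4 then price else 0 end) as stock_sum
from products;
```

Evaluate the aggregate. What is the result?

sku=W66: ✗
sku=W57: ✗
sku=W99: ✓ → 101
sku=W52: ✓ → 72
sku=W61: ✗
sku=W19: ✓ → 364
sku=W38: ✓ → 334
sku=W78: ✗
sku=W51: ✓ → 77
sku=W27: ✓ → 36
sku=W89: ✓ → 251
stock_sum = 101 + 72 + 364 + 334 + 77 + 36 + 251 = 1235

1235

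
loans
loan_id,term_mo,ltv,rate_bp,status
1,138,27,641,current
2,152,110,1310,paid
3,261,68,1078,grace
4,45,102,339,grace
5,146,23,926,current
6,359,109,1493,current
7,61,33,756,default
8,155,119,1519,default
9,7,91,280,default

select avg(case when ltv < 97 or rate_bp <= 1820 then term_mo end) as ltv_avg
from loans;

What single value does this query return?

147.1111111111

loan_id=1: ✓ → 138
loan_id=2: ✓ → 152
loan_id=3: ✓ → 261
loan_id=4: ✓ → 45
loan_id=5: ✓ → 146
loan_id=6: ✓ → 359
loan_id=7: ✓ → 61
loan_id=8: ✓ → 155
loan_id=9: ✓ → 7
ltv_avg = (138 + 152 + 261 + 45 + 146 + 359 + 61 + 155 + 7) / 9 = 147.1111111111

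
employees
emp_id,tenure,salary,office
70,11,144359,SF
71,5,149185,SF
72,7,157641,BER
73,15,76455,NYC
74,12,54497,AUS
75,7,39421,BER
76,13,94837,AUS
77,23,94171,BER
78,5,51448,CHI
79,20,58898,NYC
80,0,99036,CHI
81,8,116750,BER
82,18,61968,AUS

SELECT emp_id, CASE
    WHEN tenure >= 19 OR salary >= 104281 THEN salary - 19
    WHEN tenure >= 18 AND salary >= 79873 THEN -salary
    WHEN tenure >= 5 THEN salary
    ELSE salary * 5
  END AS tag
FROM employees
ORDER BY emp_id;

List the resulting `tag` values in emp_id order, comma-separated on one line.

144340, 149166, 157622, 76455, 54497, 39421, 94837, 94152, 51448, 58879, 495180, 116731, 61968

emp_id=70: tenure >= 19 OR salary >= 104281 → 144340
emp_id=71: tenure >= 19 OR salary >= 104281 → 149166
emp_id=72: tenure >= 19 OR salary >= 104281 → 157622
emp_id=73: tenure >= 5 → 76455
emp_id=74: tenure >= 5 → 54497
emp_id=75: tenure >= 5 → 39421
emp_id=76: tenure >= 5 → 94837
emp_id=77: tenure >= 19 OR salary >= 104281 → 94152
emp_id=78: tenure >= 5 → 51448
emp_id=79: tenure >= 19 OR salary >= 104281 → 58879
emp_id=80: ELSE → 495180
emp_id=81: tenure >= 19 OR salary >= 104281 → 116731
emp_id=82: tenure >= 5 → 61968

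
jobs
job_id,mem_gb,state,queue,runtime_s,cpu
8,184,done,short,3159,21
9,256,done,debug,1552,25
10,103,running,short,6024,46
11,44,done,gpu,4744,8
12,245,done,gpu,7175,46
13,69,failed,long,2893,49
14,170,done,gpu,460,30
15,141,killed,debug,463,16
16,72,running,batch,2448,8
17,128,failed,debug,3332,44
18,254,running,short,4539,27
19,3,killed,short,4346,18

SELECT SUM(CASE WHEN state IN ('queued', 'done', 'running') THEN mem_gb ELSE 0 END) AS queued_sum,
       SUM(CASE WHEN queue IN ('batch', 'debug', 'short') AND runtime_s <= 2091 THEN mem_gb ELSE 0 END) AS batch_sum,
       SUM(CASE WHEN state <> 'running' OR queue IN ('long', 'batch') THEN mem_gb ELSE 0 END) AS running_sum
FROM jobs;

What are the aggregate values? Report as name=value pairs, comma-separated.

queued_sum=1328, batch_sum=397, running_sum=1312

[queued_sum: state IN ('queued', 'done', 'running')]
job_id=8: ✓ → 184
job_id=9: ✓ → 256
job_id=10: ✓ → 103
job_id=11: ✓ → 44
job_id=12: ✓ → 245
job_id=13: ✗
job_id=14: ✓ → 170
job_id=15: ✗
job_id=16: ✓ → 72
job_id=17: ✗
job_id=18: ✓ → 254
job_id=19: ✗
queued_sum = 184 + 256 + 103 + 44 + 245 + 170 + 72 + 254 = 1328
—
[batch_sum: queue IN ('batch', 'debug', 'short') AND runtime_s <= 2091]
job_id=8: ✗
job_id=9: ✓ → 256
job_id=10: ✗
job_id=11: ✗
job_id=12: ✗
job_id=13: ✗
job_id=14: ✗
job_id=15: ✓ → 141
job_id=16: ✗
job_id=17: ✗
job_id=18: ✗
job_id=19: ✗
batch_sum = 256 + 141 = 397
—
[running_sum: state <> 'running' OR queue IN ('long', 'batch')]
job_id=8: ✓ → 184
job_id=9: ✓ → 256
job_id=10: ✗
job_id=11: ✓ → 44
job_id=12: ✓ → 245
job_id=13: ✓ → 69
job_id=14: ✓ → 170
job_id=15: ✓ → 141
job_id=16: ✓ → 72
job_id=17: ✓ → 128
job_id=18: ✗
job_id=19: ✓ → 3
running_sum = 184 + 256 + 44 + 245 + 69 + 170 + 141 + 72 + 128 + 3 = 1312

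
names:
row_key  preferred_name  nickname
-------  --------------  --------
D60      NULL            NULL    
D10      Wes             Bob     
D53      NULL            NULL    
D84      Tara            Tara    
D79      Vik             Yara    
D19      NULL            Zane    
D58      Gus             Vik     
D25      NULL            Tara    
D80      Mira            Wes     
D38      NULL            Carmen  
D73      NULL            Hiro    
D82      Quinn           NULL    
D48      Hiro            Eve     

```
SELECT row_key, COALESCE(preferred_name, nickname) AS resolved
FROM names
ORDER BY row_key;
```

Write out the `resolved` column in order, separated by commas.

row_key=D10: preferred_name=Wes → Wes
row_key=D19: preferred_name=NULL, nickname=Zane → Zane
row_key=D25: preferred_name=NULL, nickname=Tara → Tara
row_key=D38: preferred_name=NULL, nickname=Carmen → Carmen
row_key=D48: preferred_name=Hiro → Hiro
row_key=D53: preferred_name=NULL, nickname=NULL (all NULL) → NULL
row_key=D58: preferred_name=Gus → Gus
row_key=D60: preferred_name=NULL, nickname=NULL (all NULL) → NULL
row_key=D73: preferred_name=NULL, nickname=Hiro → Hiro
row_key=D79: preferred_name=Vik → Vik
row_key=D80: preferred_name=Mira → Mira
row_key=D82: preferred_name=Quinn → Quinn
row_key=D84: preferred_name=Tara → Tara

Wes, Zane, Tara, Carmen, Hiro, NULL, Gus, NULL, Hiro, Vik, Mira, Quinn, Tara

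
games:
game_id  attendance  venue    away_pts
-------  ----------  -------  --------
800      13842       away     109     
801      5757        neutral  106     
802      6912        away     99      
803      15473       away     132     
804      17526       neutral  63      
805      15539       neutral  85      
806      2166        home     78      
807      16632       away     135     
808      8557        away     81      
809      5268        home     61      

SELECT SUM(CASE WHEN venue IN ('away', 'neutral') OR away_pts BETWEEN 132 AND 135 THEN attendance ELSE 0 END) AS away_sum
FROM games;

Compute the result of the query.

100238

game_id=800: ✓ → 13842
game_id=801: ✓ → 5757
game_id=802: ✓ → 6912
game_id=803: ✓ → 15473
game_id=804: ✓ → 17526
game_id=805: ✓ → 15539
game_id=806: ✗
game_id=807: ✓ → 16632
game_id=808: ✓ → 8557
game_id=809: ✗
away_sum = 13842 + 5757 + 6912 + 15473 + 17526 + 15539 + 16632 + 8557 = 100238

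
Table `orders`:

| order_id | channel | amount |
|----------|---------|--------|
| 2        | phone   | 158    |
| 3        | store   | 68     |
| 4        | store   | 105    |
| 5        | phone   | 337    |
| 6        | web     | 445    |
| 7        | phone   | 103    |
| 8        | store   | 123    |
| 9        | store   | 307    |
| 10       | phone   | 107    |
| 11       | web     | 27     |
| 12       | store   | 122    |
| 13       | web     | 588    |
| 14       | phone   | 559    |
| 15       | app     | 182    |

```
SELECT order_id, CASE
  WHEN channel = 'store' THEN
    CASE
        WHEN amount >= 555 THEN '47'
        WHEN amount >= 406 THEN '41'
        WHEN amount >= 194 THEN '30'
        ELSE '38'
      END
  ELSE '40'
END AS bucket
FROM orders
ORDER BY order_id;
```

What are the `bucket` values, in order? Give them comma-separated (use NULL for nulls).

order_id=2: channel='phone' → outer ELSE → 40
order_id=3: channel='store' → inner[ELSE] → 38
order_id=4: channel='store' → inner[ELSE] → 38
order_id=5: channel='phone' → outer ELSE → 40
order_id=6: channel='web' → outer ELSE → 40
order_id=7: channel='phone' → outer ELSE → 40
order_id=8: channel='store' → inner[ELSE] → 38
order_id=9: channel='store' → inner[amount >= 194] → 30
order_id=10: channel='phone' → outer ELSE → 40
order_id=11: channel='web' → outer ELSE → 40
order_id=12: channel='store' → inner[ELSE] → 38
order_id=13: channel='web' → outer ELSE → 40
order_id=14: channel='phone' → outer ELSE → 40
order_id=15: channel='app' → outer ELSE → 40

40, 38, 38, 40, 40, 40, 38, 30, 40, 40, 38, 40, 40, 40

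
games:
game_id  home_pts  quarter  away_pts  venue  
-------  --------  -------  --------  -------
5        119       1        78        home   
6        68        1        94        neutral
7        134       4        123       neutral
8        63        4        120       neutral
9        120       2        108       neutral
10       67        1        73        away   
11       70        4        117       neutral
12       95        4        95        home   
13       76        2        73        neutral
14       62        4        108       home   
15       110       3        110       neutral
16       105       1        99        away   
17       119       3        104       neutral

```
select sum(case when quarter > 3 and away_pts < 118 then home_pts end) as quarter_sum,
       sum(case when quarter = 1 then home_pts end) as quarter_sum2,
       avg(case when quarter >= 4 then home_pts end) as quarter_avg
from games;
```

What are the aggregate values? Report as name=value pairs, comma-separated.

[quarter_sum: quarter > 3 and away_pts < 118]
game_id=5: ✗
game_id=6: ✗
game_id=7: ✗
game_id=8: ✗
game_id=9: ✗
game_id=10: ✗
game_id=11: ✓ → 70
game_id=12: ✓ → 95
game_id=13: ✗
game_id=14: ✓ → 62
game_id=15: ✗
game_id=16: ✗
game_id=17: ✗
quarter_sum = 70 + 95 + 62 = 227
—
[quarter_sum2: quarter = 1]
game_id=5: ✓ → 119
game_id=6: ✓ → 68
game_id=7: ✗
game_id=8: ✗
game_id=9: ✗
game_id=10: ✓ → 67
game_id=11: ✗
game_id=12: ✗
game_id=13: ✗
game_id=14: ✗
game_id=15: ✗
game_id=16: ✓ → 105
game_id=17: ✗
quarter_sum2 = 119 + 68 + 67 + 105 = 359
—
[quarter_avg: quarter >= 4]
game_id=5: ✗
game_id=6: ✗
game_id=7: ✓ → 134
game_id=8: ✓ → 63
game_id=9: ✗
game_id=10: ✗
game_id=11: ✓ → 70
game_id=12: ✓ → 95
game_id=13: ✗
game_id=14: ✓ → 62
game_id=15: ✗
game_id=16: ✗
game_id=17: ✗
quarter_avg = (134 + 63 + 70 + 95 + 62) / 5 = 84.8

quarter_sum=227, quarter_sum2=359, quarter_avg=84.8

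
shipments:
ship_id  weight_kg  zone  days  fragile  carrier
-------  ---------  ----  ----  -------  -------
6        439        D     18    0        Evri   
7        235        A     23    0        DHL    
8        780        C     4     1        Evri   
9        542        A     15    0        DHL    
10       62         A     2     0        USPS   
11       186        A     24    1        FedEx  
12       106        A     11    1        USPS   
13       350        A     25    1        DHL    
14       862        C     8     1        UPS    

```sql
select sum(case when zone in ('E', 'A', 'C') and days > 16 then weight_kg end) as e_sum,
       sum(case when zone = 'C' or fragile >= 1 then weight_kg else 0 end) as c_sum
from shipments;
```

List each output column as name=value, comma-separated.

[e_sum: zone in ('E', 'A', 'C') and days > 16]
ship_id=6: ✗
ship_id=7: ✓ → 235
ship_id=8: ✗
ship_id=9: ✗
ship_id=10: ✗
ship_id=11: ✓ → 186
ship_id=12: ✗
ship_id=13: ✓ → 350
ship_id=14: ✗
e_sum = 235 + 186 + 350 = 771
—
[c_sum: zone = 'C' or fragile >= 1]
ship_id=6: ✗
ship_id=7: ✗
ship_id=8: ✓ → 780
ship_id=9: ✗
ship_id=10: ✗
ship_id=11: ✓ → 186
ship_id=12: ✓ → 106
ship_id=13: ✓ → 350
ship_id=14: ✓ → 862
c_sum = 780 + 186 + 106 + 350 + 862 = 2284

e_sum=771, c_sum=2284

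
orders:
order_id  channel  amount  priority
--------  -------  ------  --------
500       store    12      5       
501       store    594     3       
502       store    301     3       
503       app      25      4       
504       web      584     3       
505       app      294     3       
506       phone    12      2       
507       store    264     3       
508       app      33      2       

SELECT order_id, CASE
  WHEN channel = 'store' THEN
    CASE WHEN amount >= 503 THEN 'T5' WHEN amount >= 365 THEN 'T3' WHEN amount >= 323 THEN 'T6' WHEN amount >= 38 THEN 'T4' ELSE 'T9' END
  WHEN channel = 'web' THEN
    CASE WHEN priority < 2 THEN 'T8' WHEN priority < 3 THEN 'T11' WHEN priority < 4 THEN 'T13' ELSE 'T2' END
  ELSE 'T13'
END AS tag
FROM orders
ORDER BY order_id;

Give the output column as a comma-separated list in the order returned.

order_id=500: channel='store' → inner[ELSE] → T9
order_id=501: channel='store' → inner[amount >= 503] → T5
order_id=502: channel='store' → inner[amount >= 38] → T4
order_id=503: channel='app' → outer ELSE → T13
order_id=504: channel='web' → inner[priority < 4] → T13
order_id=505: channel='app' → outer ELSE → T13
order_id=506: channel='phone' → outer ELSE → T13
order_id=507: channel='store' → inner[amount >= 38] → T4
order_id=508: channel='app' → outer ELSE → T13

T9, T5, T4, T13, T13, T13, T13, T4, T13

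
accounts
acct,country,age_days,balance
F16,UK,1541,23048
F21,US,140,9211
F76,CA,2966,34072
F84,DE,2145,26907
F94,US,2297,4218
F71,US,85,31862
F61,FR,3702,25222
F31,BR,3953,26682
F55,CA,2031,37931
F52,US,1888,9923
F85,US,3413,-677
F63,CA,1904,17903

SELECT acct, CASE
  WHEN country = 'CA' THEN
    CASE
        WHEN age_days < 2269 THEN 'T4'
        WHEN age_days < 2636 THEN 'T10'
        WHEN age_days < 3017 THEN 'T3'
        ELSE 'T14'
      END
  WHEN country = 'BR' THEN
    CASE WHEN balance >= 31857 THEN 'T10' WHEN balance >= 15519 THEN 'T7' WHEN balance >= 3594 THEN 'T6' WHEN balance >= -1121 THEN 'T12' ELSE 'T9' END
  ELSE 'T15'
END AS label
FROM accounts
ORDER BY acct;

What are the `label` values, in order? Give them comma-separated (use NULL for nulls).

acct=F16: country='UK' → outer ELSE → T15
acct=F21: country='US' → outer ELSE → T15
acct=F31: country='BR' → inner[balance >= 15519] → T7
acct=F52: country='US' → outer ELSE → T15
acct=F55: country='CA' → inner[age_days < 2269] → T4
acct=F61: country='FR' → outer ELSE → T15
acct=F63: country='CA' → inner[age_days < 2269] → T4
acct=F71: country='US' → outer ELSE → T15
acct=F76: country='CA' → inner[age_days < 3017] → T3
acct=F84: country='DE' → outer ELSE → T15
acct=F85: country='US' → outer ELSE → T15
acct=F94: country='US' → outer ELSE → T15

T15, T15, T7, T15, T4, T15, T4, T15, T3, T15, T15, T15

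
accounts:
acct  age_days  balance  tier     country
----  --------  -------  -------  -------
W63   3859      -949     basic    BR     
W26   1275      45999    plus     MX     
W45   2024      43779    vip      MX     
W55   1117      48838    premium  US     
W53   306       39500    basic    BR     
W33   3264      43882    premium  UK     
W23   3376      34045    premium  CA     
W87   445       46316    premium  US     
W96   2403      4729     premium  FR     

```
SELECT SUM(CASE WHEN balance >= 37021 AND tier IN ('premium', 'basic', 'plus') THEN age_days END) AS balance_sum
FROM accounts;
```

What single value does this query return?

6407

acct=W63: ✗
acct=W26: ✓ → 1275
acct=W45: ✗
acct=W55: ✓ → 1117
acct=W53: ✓ → 306
acct=W33: ✓ → 3264
acct=W23: ✗
acct=W87: ✓ → 445
acct=W96: ✗
balance_sum = 1275 + 1117 + 306 + 3264 + 445 = 6407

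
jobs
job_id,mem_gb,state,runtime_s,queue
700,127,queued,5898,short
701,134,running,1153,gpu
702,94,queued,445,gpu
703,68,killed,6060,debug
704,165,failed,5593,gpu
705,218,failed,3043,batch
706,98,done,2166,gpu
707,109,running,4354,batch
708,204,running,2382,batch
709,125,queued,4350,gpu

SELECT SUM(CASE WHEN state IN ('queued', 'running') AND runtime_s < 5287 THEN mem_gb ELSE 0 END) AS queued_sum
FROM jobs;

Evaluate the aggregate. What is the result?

666

job_id=700: ✗
job_id=701: ✓ → 134
job_id=702: ✓ → 94
job_id=703: ✗
job_id=704: ✗
job_id=705: ✗
job_id=706: ✗
job_id=707: ✓ → 109
job_id=708: ✓ → 204
job_id=709: ✓ → 125
queued_sum = 134 + 94 + 109 + 204 + 125 = 666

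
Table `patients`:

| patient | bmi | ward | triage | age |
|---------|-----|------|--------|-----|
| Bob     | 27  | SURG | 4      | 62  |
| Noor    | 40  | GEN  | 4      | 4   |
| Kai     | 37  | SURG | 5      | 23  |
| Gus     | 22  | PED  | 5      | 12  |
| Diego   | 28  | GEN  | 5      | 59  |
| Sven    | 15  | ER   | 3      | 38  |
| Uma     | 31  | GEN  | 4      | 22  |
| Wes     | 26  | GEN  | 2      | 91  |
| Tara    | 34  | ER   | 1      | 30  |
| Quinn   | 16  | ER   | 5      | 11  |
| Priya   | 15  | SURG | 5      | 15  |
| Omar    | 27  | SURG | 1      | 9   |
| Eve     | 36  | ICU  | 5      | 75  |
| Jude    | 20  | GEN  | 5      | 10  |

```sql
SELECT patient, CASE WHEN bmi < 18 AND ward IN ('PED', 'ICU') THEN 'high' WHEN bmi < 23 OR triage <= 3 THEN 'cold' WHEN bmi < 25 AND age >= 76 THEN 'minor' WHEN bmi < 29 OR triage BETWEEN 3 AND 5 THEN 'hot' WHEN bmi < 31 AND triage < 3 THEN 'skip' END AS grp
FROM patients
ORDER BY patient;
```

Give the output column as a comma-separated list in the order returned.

patient=Bob: bmi < 29 OR triage BETWEEN 3 AND 5 → hot
patient=Diego: bmi < 29 OR triage BETWEEN 3 AND 5 → hot
patient=Eve: bmi < 29 OR triage BETWEEN 3 AND 5 → hot
patient=Gus: bmi < 23 OR triage <= 3 → cold
patient=Jude: bmi < 23 OR triage <= 3 → cold
patient=Kai: bmi < 29 OR triage BETWEEN 3 AND 5 → hot
patient=Noor: bmi < 29 OR triage BETWEEN 3 AND 5 → hot
patient=Omar: bmi < 23 OR triage <= 3 → cold
patient=Priya: bmi < 23 OR triage <= 3 → cold
patient=Quinn: bmi < 23 OR triage <= 3 → cold
patient=Sven: bmi < 23 OR triage <= 3 → cold
patient=Tara: bmi < 23 OR triage <= 3 → cold
patient=Uma: bmi < 29 OR triage BETWEEN 3 AND 5 → hot
patient=Wes: bmi < 23 OR triage <= 3 → cold

hot, hot, hot, cold, cold, hot, hot, cold, cold, cold, cold, cold, hot, cold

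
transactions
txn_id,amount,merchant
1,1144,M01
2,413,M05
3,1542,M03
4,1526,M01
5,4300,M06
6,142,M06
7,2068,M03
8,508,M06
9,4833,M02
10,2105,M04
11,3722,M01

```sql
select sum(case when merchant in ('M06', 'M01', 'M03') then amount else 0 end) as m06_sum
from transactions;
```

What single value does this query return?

txn_id=1: ✓ → 1144
txn_id=2: ✗
txn_id=3: ✓ → 1542
txn_id=4: ✓ → 1526
txn_id=5: ✓ → 4300
txn_id=6: ✓ → 142
txn_id=7: ✓ → 2068
txn_id=8: ✓ → 508
txn_id=9: ✗
txn_id=10: ✗
txn_id=11: ✓ → 3722
m06_sum = 1144 + 1542 + 1526 + 4300 + 142 + 2068 + 508 + 3722 = 14952

14952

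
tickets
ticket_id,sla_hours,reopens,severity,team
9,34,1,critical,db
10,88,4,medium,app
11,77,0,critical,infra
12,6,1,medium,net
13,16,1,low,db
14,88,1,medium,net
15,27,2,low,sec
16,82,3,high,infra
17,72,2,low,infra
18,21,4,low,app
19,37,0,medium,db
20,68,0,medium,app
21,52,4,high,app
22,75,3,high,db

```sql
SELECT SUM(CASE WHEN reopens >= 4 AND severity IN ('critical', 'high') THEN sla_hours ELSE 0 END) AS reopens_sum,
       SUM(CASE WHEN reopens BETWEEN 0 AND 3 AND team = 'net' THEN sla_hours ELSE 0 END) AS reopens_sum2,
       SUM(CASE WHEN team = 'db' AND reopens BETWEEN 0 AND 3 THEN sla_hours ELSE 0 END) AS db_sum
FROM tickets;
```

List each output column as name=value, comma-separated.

reopens_sum=52, reopens_sum2=94, db_sum=162

[reopens_sum: reopens >= 4 AND severity IN ('critical', 'high')]
ticket_id=9: ✗
ticket_id=10: ✗
ticket_id=11: ✗
ticket_id=12: ✗
ticket_id=13: ✗
ticket_id=14: ✗
ticket_id=15: ✗
ticket_id=16: ✗
ticket_id=17: ✗
ticket_id=18: ✗
ticket_id=19: ✗
ticket_id=20: ✗
ticket_id=21: ✓ → 52
ticket_id=22: ✗
reopens_sum = 52
—
[reopens_sum2: reopens BETWEEN 0 AND 3 AND team = 'net']
ticket_id=9: ✗
ticket_id=10: ✗
ticket_id=11: ✗
ticket_id=12: ✓ → 6
ticket_id=13: ✗
ticket_id=14: ✓ → 88
ticket_id=15: ✗
ticket_id=16: ✗
ticket_id=17: ✗
ticket_id=18: ✗
ticket_id=19: ✗
ticket_id=20: ✗
ticket_id=21: ✗
ticket_id=22: ✗
reopens_sum2 = 6 + 88 = 94
—
[db_sum: team = 'db' AND reopens BETWEEN 0 AND 3]
ticket_id=9: ✓ → 34
ticket_id=10: ✗
ticket_id=11: ✗
ticket_id=12: ✗
ticket_id=13: ✓ → 16
ticket_id=14: ✗
ticket_id=15: ✗
ticket_id=16: ✗
ticket_id=17: ✗
ticket_id=18: ✗
ticket_id=19: ✓ → 37
ticket_id=20: ✗
ticket_id=21: ✗
ticket_id=22: ✓ → 75
db_sum = 34 + 16 + 37 + 75 = 162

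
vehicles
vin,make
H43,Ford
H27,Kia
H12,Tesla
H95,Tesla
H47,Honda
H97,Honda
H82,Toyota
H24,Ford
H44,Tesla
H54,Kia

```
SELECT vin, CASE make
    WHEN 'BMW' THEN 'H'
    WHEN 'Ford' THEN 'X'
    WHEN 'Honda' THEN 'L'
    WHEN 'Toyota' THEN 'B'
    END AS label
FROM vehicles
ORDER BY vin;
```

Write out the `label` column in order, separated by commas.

vin=H12: (no match → NULL) → NULL
vin=H24: make='Ford' → X
vin=H27: (no match → NULL) → NULL
vin=H43: make='Ford' → X
vin=H44: (no match → NULL) → NULL
vin=H47: make='Honda' → L
vin=H54: (no match → NULL) → NULL
vin=H82: make='Toyota' → B
vin=H95: (no match → NULL) → NULL
vin=H97: make='Honda' → L

NULL, X, NULL, X, NULL, L, NULL, B, NULL, L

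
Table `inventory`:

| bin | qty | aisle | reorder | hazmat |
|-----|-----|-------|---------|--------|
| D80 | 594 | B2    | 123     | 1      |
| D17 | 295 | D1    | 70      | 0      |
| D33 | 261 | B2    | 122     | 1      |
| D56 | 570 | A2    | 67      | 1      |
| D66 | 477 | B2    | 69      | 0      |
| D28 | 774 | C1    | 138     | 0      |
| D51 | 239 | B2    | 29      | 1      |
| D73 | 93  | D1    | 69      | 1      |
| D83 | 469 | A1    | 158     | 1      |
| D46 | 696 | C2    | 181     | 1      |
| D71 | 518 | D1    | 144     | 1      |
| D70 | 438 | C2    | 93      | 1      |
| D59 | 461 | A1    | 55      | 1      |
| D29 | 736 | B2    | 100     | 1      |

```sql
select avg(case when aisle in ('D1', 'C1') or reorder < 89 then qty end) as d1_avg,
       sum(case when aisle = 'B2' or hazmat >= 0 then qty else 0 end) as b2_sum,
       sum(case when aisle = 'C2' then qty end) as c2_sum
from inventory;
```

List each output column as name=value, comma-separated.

[d1_avg: aisle in ('D1', 'C1') or reorder < 89]
bin=D80: ✗
bin=D17: ✓ → 295
bin=D33: ✗
bin=D56: ✓ → 570
bin=D66: ✓ → 477
bin=D28: ✓ → 774
bin=D51: ✓ → 239
bin=D73: ✓ → 93
bin=D83: ✗
bin=D46: ✗
bin=D71: ✓ → 518
bin=D70: ✗
bin=D59: ✓ → 461
bin=D29: ✗
d1_avg = (295 + 570 + 477 + 774 + 239 + 93 + 518 + 461) / 8 = 428.375
—
[b2_sum: aisle = 'B2' or hazmat >= 0]
bin=D80: ✓ → 594
bin=D17: ✓ → 295
bin=D33: ✓ → 261
bin=D56: ✓ → 570
bin=D66: ✓ → 477
bin=D28: ✓ → 774
bin=D51: ✓ → 239
bin=D73: ✓ → 93
bin=D83: ✓ → 469
bin=D46: ✓ → 696
bin=D71: ✓ → 518
bin=D70: ✓ → 438
bin=D59: ✓ → 461
bin=D29: ✓ → 736
b2_sum = 594 + 295 + 261 + 570 + 477 + 774 + 239 + 93 + 469 + 696 + 518 + 438 + 461 + 736 = 6621
—
[c2_sum: aisle = 'C2']
bin=D80: ✗
bin=D17: ✗
bin=D33: ✗
bin=D56: ✗
bin=D66: ✗
bin=D28: ✗
bin=D51: ✗
bin=D73: ✗
bin=D83: ✗
bin=D46: ✓ → 696
bin=D71: ✗
bin=D70: ✓ → 438
bin=D59: ✗
bin=D29: ✗
c2_sum = 696 + 438 = 1134

d1_avg=428.375, b2_sum=6621, c2_sum=1134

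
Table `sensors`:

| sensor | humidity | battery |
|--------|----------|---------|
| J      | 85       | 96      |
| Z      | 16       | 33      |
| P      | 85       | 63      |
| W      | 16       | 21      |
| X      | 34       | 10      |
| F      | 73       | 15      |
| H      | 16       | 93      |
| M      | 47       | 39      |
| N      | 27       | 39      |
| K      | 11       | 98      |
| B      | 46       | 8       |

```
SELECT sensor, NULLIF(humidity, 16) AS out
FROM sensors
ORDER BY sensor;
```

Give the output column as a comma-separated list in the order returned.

sensor=B: humidity=46 vs 16: differ → 46
sensor=F: humidity=73 vs 16: differ → 73
sensor=H: humidity=16 vs 16: equal → NULL
sensor=J: humidity=85 vs 16: differ → 85
sensor=K: humidity=11 vs 16: differ → 11
sensor=M: humidity=47 vs 16: differ → 47
sensor=N: humidity=27 vs 16: differ → 27
sensor=P: humidity=85 vs 16: differ → 85
sensor=W: humidity=16 vs 16: equal → NULL
sensor=X: humidity=34 vs 16: differ → 34
sensor=Z: humidity=16 vs 16: equal → NULL

46, 73, NULL, 85, 11, 47, 27, 85, NULL, 34, NULL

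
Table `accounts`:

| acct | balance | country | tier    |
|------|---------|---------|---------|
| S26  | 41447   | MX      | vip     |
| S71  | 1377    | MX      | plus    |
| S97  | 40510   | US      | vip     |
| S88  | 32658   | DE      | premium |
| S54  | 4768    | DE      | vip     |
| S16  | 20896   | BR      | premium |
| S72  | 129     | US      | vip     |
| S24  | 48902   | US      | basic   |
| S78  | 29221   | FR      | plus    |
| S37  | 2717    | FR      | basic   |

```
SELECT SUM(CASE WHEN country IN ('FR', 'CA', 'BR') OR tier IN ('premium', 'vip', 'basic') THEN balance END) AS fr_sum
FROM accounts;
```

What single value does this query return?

221248

acct=S26: ✓ → 41447
acct=S71: ✗
acct=S97: ✓ → 40510
acct=S88: ✓ → 32658
acct=S54: ✓ → 4768
acct=S16: ✓ → 20896
acct=S72: ✓ → 129
acct=S24: ✓ → 48902
acct=S78: ✓ → 29221
acct=S37: ✓ → 2717
fr_sum = 41447 + 40510 + 32658 + 4768 + 20896 + 129 + 48902 + 29221 + 2717 = 221248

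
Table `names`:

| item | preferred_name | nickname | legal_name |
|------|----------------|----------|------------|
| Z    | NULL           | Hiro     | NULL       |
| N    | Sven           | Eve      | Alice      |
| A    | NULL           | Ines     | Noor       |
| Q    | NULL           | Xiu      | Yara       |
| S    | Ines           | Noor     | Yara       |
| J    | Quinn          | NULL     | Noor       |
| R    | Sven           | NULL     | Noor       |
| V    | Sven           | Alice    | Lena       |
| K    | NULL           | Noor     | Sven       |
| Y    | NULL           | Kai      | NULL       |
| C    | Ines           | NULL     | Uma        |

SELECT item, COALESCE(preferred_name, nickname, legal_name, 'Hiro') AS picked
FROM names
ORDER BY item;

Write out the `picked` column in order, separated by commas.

Ines, Ines, Quinn, Noor, Sven, Xiu, Sven, Ines, Sven, Kai, Hiro

item=A: preferred_name=NULL, nickname=Ines → Ines
item=C: preferred_name=Ines → Ines
item=J: preferred_name=Quinn → Quinn
item=K: preferred_name=NULL, nickname=Noor → Noor
item=N: preferred_name=Sven → Sven
item=Q: preferred_name=NULL, nickname=Xiu → Xiu
item=R: preferred_name=Sven → Sven
item=S: preferred_name=Ines → Ines
item=V: preferred_name=Sven → Sven
item=Y: preferred_name=NULL, nickname=Kai → Kai
item=Z: preferred_name=NULL, nickname=Hiro → Hiro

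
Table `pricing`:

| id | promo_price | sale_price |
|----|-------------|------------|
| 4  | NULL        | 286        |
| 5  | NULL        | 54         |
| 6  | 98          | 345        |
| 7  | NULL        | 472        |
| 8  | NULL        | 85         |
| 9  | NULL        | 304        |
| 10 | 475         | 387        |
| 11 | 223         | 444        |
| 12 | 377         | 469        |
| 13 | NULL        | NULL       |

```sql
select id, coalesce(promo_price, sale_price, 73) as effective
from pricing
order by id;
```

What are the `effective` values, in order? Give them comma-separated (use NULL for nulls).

id=4: promo_price=NULL, sale_price=286 → 286
id=5: promo_price=NULL, sale_price=54 → 54
id=6: promo_price=98 → 98
id=7: promo_price=NULL, sale_price=472 → 472
id=8: promo_price=NULL, sale_price=85 → 85
id=9: promo_price=NULL, sale_price=304 → 304
id=10: promo_price=475 → 475
id=11: promo_price=223 → 223
id=12: promo_price=377 → 377
id=13: promo_price=NULL, sale_price=NULL, → literal 73 → 73

286, 54, 98, 472, 85, 304, 475, 223, 377, 73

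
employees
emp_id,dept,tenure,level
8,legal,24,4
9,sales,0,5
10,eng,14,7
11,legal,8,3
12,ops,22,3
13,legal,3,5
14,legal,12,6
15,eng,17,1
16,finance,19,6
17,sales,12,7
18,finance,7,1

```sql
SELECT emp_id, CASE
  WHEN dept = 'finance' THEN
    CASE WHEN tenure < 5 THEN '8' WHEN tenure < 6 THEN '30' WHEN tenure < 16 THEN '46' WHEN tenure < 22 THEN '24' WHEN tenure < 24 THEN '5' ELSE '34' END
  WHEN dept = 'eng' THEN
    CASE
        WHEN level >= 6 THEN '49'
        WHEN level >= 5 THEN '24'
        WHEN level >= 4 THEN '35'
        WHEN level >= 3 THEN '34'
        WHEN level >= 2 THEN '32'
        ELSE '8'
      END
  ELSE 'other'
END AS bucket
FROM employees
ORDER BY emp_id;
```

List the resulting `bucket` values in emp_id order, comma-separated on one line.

emp_id=8: dept='legal' → outer ELSE → other
emp_id=9: dept='sales' → outer ELSE → other
emp_id=10: dept='eng' → inner[level >= 6] → 49
emp_id=11: dept='legal' → outer ELSE → other
emp_id=12: dept='ops' → outer ELSE → other
emp_id=13: dept='legal' → outer ELSE → other
emp_id=14: dept='legal' → outer ELSE → other
emp_id=15: dept='eng' → inner[ELSE] → 8
emp_id=16: dept='finance' → inner[tenure < 22] → 24
emp_id=17: dept='sales' → outer ELSE → other
emp_id=18: dept='finance' → inner[tenure < 16] → 46

other, other, 49, other, other, other, other, 8, 24, other, 46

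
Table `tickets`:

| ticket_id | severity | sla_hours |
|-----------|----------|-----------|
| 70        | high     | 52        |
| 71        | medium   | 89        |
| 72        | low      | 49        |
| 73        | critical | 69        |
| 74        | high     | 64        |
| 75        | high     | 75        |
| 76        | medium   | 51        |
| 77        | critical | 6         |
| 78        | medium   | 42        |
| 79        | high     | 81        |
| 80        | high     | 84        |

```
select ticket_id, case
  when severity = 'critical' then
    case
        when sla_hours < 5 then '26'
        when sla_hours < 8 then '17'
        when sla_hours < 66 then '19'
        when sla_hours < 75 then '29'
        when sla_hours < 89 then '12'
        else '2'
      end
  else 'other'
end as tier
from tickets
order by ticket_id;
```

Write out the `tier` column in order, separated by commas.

ticket_id=70: severity='high' → outer ELSE → other
ticket_id=71: severity='medium' → outer ELSE → other
ticket_id=72: severity='low' → outer ELSE → other
ticket_id=73: severity='critical' → inner[sla_hours < 75] → 29
ticket_id=74: severity='high' → outer ELSE → other
ticket_id=75: severity='high' → outer ELSE → other
ticket_id=76: severity='medium' → outer ELSE → other
ticket_id=77: severity='critical' → inner[sla_hours < 8] → 17
ticket_id=78: severity='medium' → outer ELSE → other
ticket_id=79: severity='high' → outer ELSE → other
ticket_id=80: severity='high' → outer ELSE → other

other, other, other, 29, other, other, other, 17, other, other, other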